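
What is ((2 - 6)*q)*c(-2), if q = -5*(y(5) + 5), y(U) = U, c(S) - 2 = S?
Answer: 0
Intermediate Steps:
c(S) = 2 + S
q = -50 (q = -5*(5 + 5) = -5*10 = -50)
((2 - 6)*q)*c(-2) = ((2 - 6)*(-50))*(2 - 2) = -4*(-50)*0 = 200*0 = 0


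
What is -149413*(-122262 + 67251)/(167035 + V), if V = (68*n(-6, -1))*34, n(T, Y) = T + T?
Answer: 8219358543/139291 ≈ 59009.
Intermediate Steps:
n(T, Y) = 2*T
V = -27744 (V = (68*(2*(-6)))*34 = (68*(-12))*34 = -816*34 = -27744)
-149413*(-122262 + 67251)/(167035 + V) = -149413*(-122262 + 67251)/(167035 - 27744) = -149413/(139291/(-55011)) = -149413/(139291*(-1/55011)) = -149413/(-139291/55011) = -149413*(-55011/139291) = 8219358543/139291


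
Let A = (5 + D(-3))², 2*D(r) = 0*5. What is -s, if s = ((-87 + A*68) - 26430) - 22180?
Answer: 46997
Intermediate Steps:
D(r) = 0 (D(r) = (0*5)/2 = (½)*0 = 0)
A = 25 (A = (5 + 0)² = 5² = 25)
s = -46997 (s = ((-87 + 25*68) - 26430) - 22180 = ((-87 + 1700) - 26430) - 22180 = (1613 - 26430) - 22180 = -24817 - 22180 = -46997)
-s = -1*(-46997) = 46997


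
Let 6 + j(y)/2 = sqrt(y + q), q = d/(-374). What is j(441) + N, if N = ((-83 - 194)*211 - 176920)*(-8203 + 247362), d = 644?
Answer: -56290136365 + 2*sqrt(15361115)/187 ≈ -5.6290e+10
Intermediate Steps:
q = -322/187 (q = 644/(-374) = 644*(-1/374) = -322/187 ≈ -1.7219)
j(y) = -12 + 2*sqrt(-322/187 + y) (j(y) = -12 + 2*sqrt(y - 322/187) = -12 + 2*sqrt(-322/187 + y))
N = -56290136353 (N = (-277*211 - 176920)*239159 = (-58447 - 176920)*239159 = -235367*239159 = -56290136353)
j(441) + N = (-12 + 2*sqrt(-60214 + 34969*441)/187) - 56290136353 = (-12 + 2*sqrt(-60214 + 15421329)/187) - 56290136353 = (-12 + 2*sqrt(15361115)/187) - 56290136353 = -56290136365 + 2*sqrt(15361115)/187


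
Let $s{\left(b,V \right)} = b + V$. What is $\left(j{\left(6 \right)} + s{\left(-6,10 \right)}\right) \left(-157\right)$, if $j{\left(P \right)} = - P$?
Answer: $314$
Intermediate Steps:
$s{\left(b,V \right)} = V + b$
$\left(j{\left(6 \right)} + s{\left(-6,10 \right)}\right) \left(-157\right) = \left(\left(-1\right) 6 + \left(10 - 6\right)\right) \left(-157\right) = \left(-6 + 4\right) \left(-157\right) = \left(-2\right) \left(-157\right) = 314$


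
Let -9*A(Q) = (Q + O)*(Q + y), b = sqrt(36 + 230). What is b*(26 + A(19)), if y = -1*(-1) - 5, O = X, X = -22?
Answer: 31*sqrt(266) ≈ 505.59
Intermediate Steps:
b = sqrt(266) ≈ 16.310
O = -22
y = -4 (y = 1 - 5 = -4)
A(Q) = -(-22 + Q)*(-4 + Q)/9 (A(Q) = -(Q - 22)*(Q - 4)/9 = -(-22 + Q)*(-4 + Q)/9)
b*(26 + A(19)) = sqrt(266)*(26 + (-88/9 - 1/9*19**2 + (26/9)*19)) = sqrt(266)*(26 + (-88/9 - 1/9*361 + 494/9)) = sqrt(266)*(26 + (-88/9 - 361/9 + 494/9)) = sqrt(266)*(26 + 5) = sqrt(266)*31 = 31*sqrt(266)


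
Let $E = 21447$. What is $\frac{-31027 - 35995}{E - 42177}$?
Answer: $\frac{33511}{10365} \approx 3.2331$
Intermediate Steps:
$\frac{-31027 - 35995}{E - 42177} = \frac{-31027 - 35995}{21447 - 42177} = - \frac{67022}{-20730} = \left(-67022\right) \left(- \frac{1}{20730}\right) = \frac{33511}{10365}$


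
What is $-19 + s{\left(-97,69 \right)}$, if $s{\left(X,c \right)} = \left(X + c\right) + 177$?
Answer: $130$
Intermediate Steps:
$s{\left(X,c \right)} = 177 + X + c$
$-19 + s{\left(-97,69 \right)} = -19 + \left(177 - 97 + 69\right) = -19 + 149 = 130$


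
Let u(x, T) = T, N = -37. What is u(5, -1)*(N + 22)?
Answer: 15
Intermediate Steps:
u(5, -1)*(N + 22) = -(-37 + 22) = -1*(-15) = 15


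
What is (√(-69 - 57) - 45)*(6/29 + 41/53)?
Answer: -67815/1537 + 4521*I*√14/1537 ≈ -44.122 + 11.006*I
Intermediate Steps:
(√(-69 - 57) - 45)*(6/29 + 41/53) = (√(-126) - 45)*(6*(1/29) + 41*(1/53)) = (3*I*√14 - 45)*(6/29 + 41/53) = (-45 + 3*I*√14)*(1507/1537) = -67815/1537 + 4521*I*√14/1537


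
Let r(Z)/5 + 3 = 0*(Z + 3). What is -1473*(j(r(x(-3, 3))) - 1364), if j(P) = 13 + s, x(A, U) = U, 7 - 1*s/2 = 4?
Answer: 1981185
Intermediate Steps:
s = 6 (s = 14 - 2*4 = 14 - 8 = 6)
r(Z) = -15 (r(Z) = -15 + 5*(0*(Z + 3)) = -15 + 5*(0*(3 + Z)) = -15 + 5*0 = -15 + 0 = -15)
j(P) = 19 (j(P) = 13 + 6 = 19)
-1473*(j(r(x(-3, 3))) - 1364) = -1473*(19 - 1364) = -1473*(-1345) = 1981185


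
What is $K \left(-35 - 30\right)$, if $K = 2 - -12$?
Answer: $-910$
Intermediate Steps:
$K = 14$ ($K = 2 + 12 = 14$)
$K \left(-35 - 30\right) = 14 \left(-35 - 30\right) = 14 \left(-65\right) = -910$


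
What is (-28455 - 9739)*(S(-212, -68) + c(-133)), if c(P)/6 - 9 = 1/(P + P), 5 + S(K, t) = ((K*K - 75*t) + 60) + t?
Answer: -254421768588/133 ≈ -1.9129e+9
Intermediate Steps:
S(K, t) = 55 + K² - 74*t (S(K, t) = -5 + (((K*K - 75*t) + 60) + t) = -5 + (((K² - 75*t) + 60) + t) = -5 + ((60 + K² - 75*t) + t) = -5 + (60 + K² - 74*t) = 55 + K² - 74*t)
c(P) = 54 + 3/P (c(P) = 54 + 6/(P + P) = 54 + 6/((2*P)) = 54 + 6*(1/(2*P)) = 54 + 3/P)
(-28455 - 9739)*(S(-212, -68) + c(-133)) = (-28455 - 9739)*((55 + (-212)² - 74*(-68)) + (54 + 3/(-133))) = -38194*((55 + 44944 + 5032) + (54 + 3*(-1/133))) = -38194*(50031 + (54 - 3/133)) = -38194*(50031 + 7179/133) = -38194*6661302/133 = -254421768588/133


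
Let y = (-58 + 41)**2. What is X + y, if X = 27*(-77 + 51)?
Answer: -413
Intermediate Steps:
y = 289 (y = (-17)**2 = 289)
X = -702 (X = 27*(-26) = -702)
X + y = -702 + 289 = -413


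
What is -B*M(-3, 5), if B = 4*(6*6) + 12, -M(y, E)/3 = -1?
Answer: -468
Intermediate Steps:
M(y, E) = 3 (M(y, E) = -3*(-1) = 3)
B = 156 (B = 4*36 + 12 = 144 + 12 = 156)
-B*M(-3, 5) = -156*3 = -1*468 = -468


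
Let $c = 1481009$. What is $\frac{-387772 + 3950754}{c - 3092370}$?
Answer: $- \frac{3562982}{1611361} \approx -2.2112$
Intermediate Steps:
$\frac{-387772 + 3950754}{c - 3092370} = \frac{-387772 + 3950754}{1481009 - 3092370} = \frac{3562982}{-1611361} = 3562982 \left(- \frac{1}{1611361}\right) = - \frac{3562982}{1611361}$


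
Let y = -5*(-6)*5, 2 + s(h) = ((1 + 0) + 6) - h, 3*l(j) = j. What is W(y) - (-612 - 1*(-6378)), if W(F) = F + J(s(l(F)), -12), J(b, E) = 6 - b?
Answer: -5565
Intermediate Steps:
l(j) = j/3
s(h) = 5 - h (s(h) = -2 + (((1 + 0) + 6) - h) = -2 + ((1 + 6) - h) = -2 + (7 - h) = 5 - h)
y = 150 (y = 30*5 = 150)
W(F) = 1 + 4*F/3 (W(F) = F + (6 - (5 - F/3)) = F + (6 + (-5 + F/3)) = F + (1 + F/3) = 1 + 4*F/3)
W(y) - (-612 - 1*(-6378)) = (1 + (4/3)*150) - (-612 - 1*(-6378)) = (1 + 200) - (-612 + 6378) = 201 - 1*5766 = 201 - 5766 = -5565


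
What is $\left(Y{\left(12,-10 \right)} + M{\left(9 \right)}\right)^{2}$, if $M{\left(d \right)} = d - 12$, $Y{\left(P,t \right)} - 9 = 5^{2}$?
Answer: $961$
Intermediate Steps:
$Y{\left(P,t \right)} = 34$ ($Y{\left(P,t \right)} = 9 + 5^{2} = 9 + 25 = 34$)
$M{\left(d \right)} = -12 + d$
$\left(Y{\left(12,-10 \right)} + M{\left(9 \right)}\right)^{2} = \left(34 + \left(-12 + 9\right)\right)^{2} = \left(34 - 3\right)^{2} = 31^{2} = 961$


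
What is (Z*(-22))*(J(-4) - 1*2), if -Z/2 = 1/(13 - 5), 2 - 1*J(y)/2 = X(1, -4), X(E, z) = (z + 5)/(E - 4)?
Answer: 44/3 ≈ 14.667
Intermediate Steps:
X(E, z) = (5 + z)/(-4 + E)
J(y) = 14/3 (J(y) = 4 - 2*(5 - 4)/(-4 + 1) = 4 - 2/(-3) = 4 - (-2)/3 = 4 - 2*(-1/3) = 4 + 2/3 = 14/3)
Z = -1/4 (Z = -2/(13 - 5) = -2/8 = -2*1/8 = -1/4 ≈ -0.25000)
(Z*(-22))*(J(-4) - 1*2) = (-1/4*(-22))*(14/3 - 1*2) = 11*(14/3 - 2)/2 = (11/2)*(8/3) = 44/3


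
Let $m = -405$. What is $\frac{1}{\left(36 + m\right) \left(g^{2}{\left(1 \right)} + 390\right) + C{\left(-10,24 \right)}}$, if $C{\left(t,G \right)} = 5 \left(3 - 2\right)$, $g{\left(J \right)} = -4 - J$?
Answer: $- \frac{1}{153130} \approx -6.5304 \cdot 10^{-6}$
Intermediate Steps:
$C{\left(t,G \right)} = 5$ ($C{\left(t,G \right)} = 5 \cdot 1 = 5$)
$\frac{1}{\left(36 + m\right) \left(g^{2}{\left(1 \right)} + 390\right) + C{\left(-10,24 \right)}} = \frac{1}{\left(36 - 405\right) \left(\left(-4 - 1\right)^{2} + 390\right) + 5} = \frac{1}{- 369 \left(\left(-4 - 1\right)^{2} + 390\right) + 5} = \frac{1}{- 369 \left(\left(-5\right)^{2} + 390\right) + 5} = \frac{1}{- 369 \left(25 + 390\right) + 5} = \frac{1}{\left(-369\right) 415 + 5} = \frac{1}{-153135 + 5} = \frac{1}{-153130} = - \frac{1}{153130}$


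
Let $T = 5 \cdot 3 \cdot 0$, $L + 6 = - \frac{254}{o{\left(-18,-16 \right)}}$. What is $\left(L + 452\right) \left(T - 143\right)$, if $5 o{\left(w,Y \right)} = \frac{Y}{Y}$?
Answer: $117832$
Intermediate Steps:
$o{\left(w,Y \right)} = \frac{1}{5}$ ($o{\left(w,Y \right)} = \frac{Y \frac{1}{Y}}{5} = \frac{1}{5} \cdot 1 = \frac{1}{5}$)
$L = -1276$ ($L = -6 - 254 \frac{1}{\frac{1}{5}} = -6 - 1270 = -1276$)
$T = 0$ ($T = 15 \cdot 0 = 0$)
$\left(L + 452\right) \left(T - 143\right) = \left(-1276 + 452\right) \left(0 - 143\right) = - 824 \left(0 - 143\right) = \left(-824\right) \left(-143\right) = 117832$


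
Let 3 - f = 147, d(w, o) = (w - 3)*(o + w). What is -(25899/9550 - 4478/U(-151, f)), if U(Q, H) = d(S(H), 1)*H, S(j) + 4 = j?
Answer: -20706374933/7631328600 ≈ -2.7133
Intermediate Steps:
S(j) = -4 + j
d(w, o) = (-3 + w)*(o + w)
f = -144 (f = 3 - 1*147 = 3 - 147 = -144)
U(Q, H) = H*(5 + (-4 + H)² - 2*H) (U(Q, H) = ((-4 + H)² - 3*1 - 3*(-4 + H) + 1*(-4 + H))*H = ((-4 + H)² - 3 + (12 - 3*H) + (-4 + H))*H = (5 + (-4 + H)² - 2*H)*H = H*(5 + (-4 + H)² - 2*H))
-(25899/9550 - 4478/U(-151, f)) = -(25899/9550 - 4478*(-1/(144*(21 + (-144)² - 10*(-144))))) = -(25899*(1/9550) - 4478*(-1/(144*(21 + 20736 + 1440)))) = -(25899/9550 - 4478/((-144*22197))) = -(25899/9550 - 4478/(-3196368)) = -(25899/9550 - 4478*(-1/3196368)) = -(25899/9550 + 2239/1598184) = -1*20706374933/7631328600 = -20706374933/7631328600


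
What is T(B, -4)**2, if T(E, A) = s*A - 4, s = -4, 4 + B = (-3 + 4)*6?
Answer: 144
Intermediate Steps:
B = 2 (B = -4 + (-3 + 4)*6 = -4 + 1*6 = -4 + 6 = 2)
T(E, A) = -4 - 4*A (T(E, A) = -4*A - 4 = -4 - 4*A)
T(B, -4)**2 = (-4 - 4*(-4))**2 = (-4 + 16)**2 = 12**2 = 144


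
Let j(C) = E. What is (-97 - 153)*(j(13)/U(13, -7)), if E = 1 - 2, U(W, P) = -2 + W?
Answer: 250/11 ≈ 22.727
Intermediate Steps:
E = -1
j(C) = -1
(-97 - 153)*(j(13)/U(13, -7)) = (-97 - 153)*(-1/(-2 + 13)) = -(-250)/11 = -250*(-1/11) = 250/11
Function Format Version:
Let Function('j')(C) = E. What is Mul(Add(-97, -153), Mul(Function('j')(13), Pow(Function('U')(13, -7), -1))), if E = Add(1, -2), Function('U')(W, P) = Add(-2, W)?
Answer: Rational(250, 11) ≈ 22.727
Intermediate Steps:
E = -1
Function('j')(C) = -1
Mul(Add(-97, -153), Mul(Function('j')(13), Pow(Function('U')(13, -7), -1))) = Mul(Add(-97, -153), Mul(-1, Pow(Add(-2, 13), -1))) = Mul(-250, Mul(-1, Pow(11, -1))) = Mul(-250, Mul(-1, Rational(1, 11))) = Mul(-250, Rational(-1, 11)) = Rational(250, 11)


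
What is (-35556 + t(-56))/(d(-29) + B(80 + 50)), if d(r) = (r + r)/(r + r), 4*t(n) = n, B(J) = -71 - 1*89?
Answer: 35570/159 ≈ 223.71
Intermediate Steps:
B(J) = -160 (B(J) = -71 - 89 = -160)
t(n) = n/4
d(r) = 1 (d(r) = (2*r)/((2*r)) = (2*r)*(1/(2*r)) = 1)
(-35556 + t(-56))/(d(-29) + B(80 + 50)) = (-35556 + (¼)*(-56))/(1 - 160) = (-35556 - 14)/(-159) = -35570*(-1/159) = 35570/159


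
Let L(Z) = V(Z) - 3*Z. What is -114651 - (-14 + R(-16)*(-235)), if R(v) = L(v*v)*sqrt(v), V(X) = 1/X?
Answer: -114637 - 46202645*I/64 ≈ -1.1464e+5 - 7.2192e+5*I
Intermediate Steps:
L(Z) = 1/Z - 3*Z
R(v) = sqrt(v)*(v**(-2) - 3*v**2) (R(v) = (1/(v*v) - 3*v*v)*sqrt(v) = (1/(v**2) - 3*v**2)*sqrt(v) = (v**(-2) - 3*v**2)*sqrt(v) = sqrt(v)*(v**(-2) - 3*v**2))
-114651 - (-14 + R(-16)*(-235)) = -114651 - (-14 + ((1 - 3*(-16)**4)/(-16)**(3/2))*(-235)) = -114651 - (-14 + ((I/64)*(1 - 3*65536))*(-235)) = -114651 - (-14 + ((I/64)*(1 - 196608))*(-235)) = -114651 - (-14 + ((I/64)*(-196607))*(-235)) = -114651 - (-14 - 196607*I/64*(-235)) = -114651 - (-14 + 46202645*I/64) = -114651 + (14 - 46202645*I/64) = -114637 - 46202645*I/64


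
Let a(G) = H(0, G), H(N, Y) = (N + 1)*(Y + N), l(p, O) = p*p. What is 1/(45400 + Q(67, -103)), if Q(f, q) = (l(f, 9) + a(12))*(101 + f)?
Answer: 1/801568 ≈ 1.2476e-6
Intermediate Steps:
l(p, O) = p²
H(N, Y) = (1 + N)*(N + Y)
a(G) = G (a(G) = 0 + G + 0² + 0*G = 0 + G + 0 + 0 = G)
Q(f, q) = (12 + f²)*(101 + f) (Q(f, q) = (f² + 12)*(101 + f) = (12 + f²)*(101 + f))
1/(45400 + Q(67, -103)) = 1/(45400 + (1212 + 67³ + 12*67 + 101*67²)) = 1/(45400 + (1212 + 300763 + 804 + 101*4489)) = 1/(45400 + (1212 + 300763 + 804 + 453389)) = 1/(45400 + 756168) = 1/801568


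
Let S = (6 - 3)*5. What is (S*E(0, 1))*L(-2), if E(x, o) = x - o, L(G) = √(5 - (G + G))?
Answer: -45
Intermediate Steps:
L(G) = √(5 - 2*G)
S = 15 (S = 3*5 = 15)
(S*E(0, 1))*L(-2) = (15*(0 - 1*1))*√(5 - 2*(-2)) = (15*(0 - 1))*√(5 + 4) = (15*(-1))*√9 = -15*3 = -45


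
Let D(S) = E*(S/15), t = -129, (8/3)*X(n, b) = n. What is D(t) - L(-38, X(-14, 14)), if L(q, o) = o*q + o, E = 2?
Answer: -4229/20 ≈ -211.45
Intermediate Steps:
X(n, b) = 3*n/8
L(q, o) = o + o*q
D(S) = 2*S/15 (D(S) = 2*(S/15) = 2*S/15)
D(t) - L(-38, X(-14, 14)) = (2/15)*(-129) - (3/8)*(-14)*(1 - 38) = -86/5 - (-21)*(-37)/4 = -86/5 - 1*777/4 = -86/5 - 777/4 = -4229/20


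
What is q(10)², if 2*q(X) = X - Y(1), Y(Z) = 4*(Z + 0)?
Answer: 9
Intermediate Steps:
Y(Z) = 4*Z
q(X) = -2 + X/2 (q(X) = (X - 4)/2 = (-4 + X)/2 = -2 + X/2)
q(10)² = (-2 + (½)*10)² = (-2 + 5)² = 3² = 9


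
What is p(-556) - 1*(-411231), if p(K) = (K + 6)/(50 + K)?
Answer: 9458338/23 ≈ 4.1123e+5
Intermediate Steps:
p(K) = (6 + K)/(50 + K)
p(-556) - 1*(-411231) = (6 - 556)/(50 - 556) - 1*(-411231) = -550/(-506) + 411231 = -1/506*(-550) + 411231 = 25/23 + 411231 = 9458338/23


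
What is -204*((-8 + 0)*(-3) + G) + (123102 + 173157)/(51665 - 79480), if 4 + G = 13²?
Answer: -1072731399/27815 ≈ -38567.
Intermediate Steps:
G = 165 (G = -4 + 13² = -4 + 169 = 165)
-204*((-8 + 0)*(-3) + G) + (123102 + 173157)/(51665 - 79480) = -204*((-8 + 0)*(-3) + 165) + (123102 + 173157)/(51665 - 79480) = -204*(-8*(-3) + 165) + 296259/(-27815) = -204*(24 + 165) + 296259*(-1/27815) = -204*189 - 296259/27815 = -38556 - 296259/27815 = -1072731399/27815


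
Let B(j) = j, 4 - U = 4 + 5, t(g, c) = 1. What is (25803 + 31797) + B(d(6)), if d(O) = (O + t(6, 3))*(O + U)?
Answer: 57607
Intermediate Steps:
U = -5 (U = 4 - (4 + 5) = 4 - 1*9 = 4 - 9 = -5)
d(O) = (1 + O)*(-5 + O) (d(O) = (O + 1)*(O - 5) = (1 + O)*(-5 + O))
(25803 + 31797) + B(d(6)) = (25803 + 31797) + (-5 + 6² - 4*6) = 57600 + (-5 + 36 - 24) = 57600 + 7 = 57607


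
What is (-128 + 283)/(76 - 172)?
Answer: -155/96 ≈ -1.6146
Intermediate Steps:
(-128 + 283)/(76 - 172) = 155/(-96) = 155*(-1/96) = -155/96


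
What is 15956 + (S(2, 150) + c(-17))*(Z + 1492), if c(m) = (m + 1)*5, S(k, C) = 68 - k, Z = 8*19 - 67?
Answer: -6122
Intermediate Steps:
Z = 85 (Z = 152 - 67 = 85)
c(m) = 5 + 5*m (c(m) = (1 + m)*5 = 5 + 5*m)
15956 + (S(2, 150) + c(-17))*(Z + 1492) = 15956 + ((68 - 1*2) + (5 + 5*(-17)))*(85 + 1492) = 15956 + ((68 - 2) + (5 - 85))*1577 = 15956 + (66 - 80)*1577 = 15956 - 14*1577 = 15956 - 22078 = -6122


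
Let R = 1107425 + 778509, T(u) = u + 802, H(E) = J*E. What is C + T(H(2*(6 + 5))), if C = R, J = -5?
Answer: 1886626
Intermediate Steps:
H(E) = -5*E
T(u) = 802 + u
R = 1885934
C = 1885934
C + T(H(2*(6 + 5))) = 1885934 + (802 - 10*(6 + 5)) = 1885934 + (802 - 10*11) = 1885934 + (802 - 5*22) = 1885934 + (802 - 110) = 1885934 + 692 = 1886626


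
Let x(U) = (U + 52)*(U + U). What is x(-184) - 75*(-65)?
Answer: 53451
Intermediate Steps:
x(U) = 2*U*(52 + U) (x(U) = (52 + U)*(2*U) = 2*U*(52 + U))
x(-184) - 75*(-65) = 2*(-184)*(52 - 184) - 75*(-65) = 2*(-184)*(-132) - 1*(-4875) = 48576 + 4875 = 53451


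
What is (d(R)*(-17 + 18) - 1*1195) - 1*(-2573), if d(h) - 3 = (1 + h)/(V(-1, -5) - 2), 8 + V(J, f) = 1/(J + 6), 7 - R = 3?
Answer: 67644/49 ≈ 1380.5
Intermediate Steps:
R = 4 (R = 7 - 1*3 = 7 - 3 = 4)
V(J, f) = -8 + 1/(6 + J) (V(J, f) = -8 + 1/(J + 6) = -8 + 1/(6 + J))
d(h) = 142/49 - 5*h/49 (d(h) = 3 + (1 + h)/((-47 - 8*(-1))/(6 - 1) - 2) = 3 + (1 + h)/((-47 + 8)/5 - 2) = 3 + (1 + h)/((⅕)*(-39) - 2) = 3 + (1 + h)/(-39/5 - 2) = 3 + (1 + h)/(-49/5) = 3 + (1 + h)*(-5/49) = 3 + (-5/49 - 5*h/49) = 142/49 - 5*h/49)
(d(R)*(-17 + 18) - 1*1195) - 1*(-2573) = ((142/49 - 5/49*4)*(-17 + 18) - 1*1195) - 1*(-2573) = ((142/49 - 20/49)*1 - 1195) + 2573 = ((122/49)*1 - 1195) + 2573 = (122/49 - 1195) + 2573 = -58433/49 + 2573 = 67644/49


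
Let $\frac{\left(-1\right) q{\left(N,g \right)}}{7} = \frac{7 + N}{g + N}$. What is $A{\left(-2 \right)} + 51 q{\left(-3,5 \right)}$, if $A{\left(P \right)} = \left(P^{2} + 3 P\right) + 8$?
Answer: $-708$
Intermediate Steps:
$q{\left(N,g \right)} = - \frac{7 \left(7 + N\right)}{N + g}$ ($q{\left(N,g \right)} = - 7 \frac{7 + N}{g + N} = - 7 \frac{7 + N}{N + g} = - \frac{7 \left(7 + N\right)}{N + g}$)
$A{\left(P \right)} = 8 + P^{2} + 3 P$
$A{\left(-2 \right)} + 51 q{\left(-3,5 \right)} = \left(8 + \left(-2\right)^{2} + 3 \left(-2\right)\right) + 51 \frac{7 \left(-7 - -3\right)}{-3 + 5} = \left(8 + 4 - 6\right) + 51 \frac{7 \left(-7 + 3\right)}{2} = 6 + 51 \cdot 7 \cdot \frac{1}{2} \left(-4\right) = 6 + 51 \left(-14\right) = 6 - 714 = -708$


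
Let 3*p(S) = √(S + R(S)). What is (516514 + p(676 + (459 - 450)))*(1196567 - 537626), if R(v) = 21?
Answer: 340352251674 + 219647*√706 ≈ 3.4036e+11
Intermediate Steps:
p(S) = √(21 + S)/3 (p(S) = √(S + 21)/3 = √(21 + S)/3)
(516514 + p(676 + (459 - 450)))*(1196567 - 537626) = (516514 + √(21 + (676 + (459 - 450)))/3)*(1196567 - 537626) = (516514 + √(21 + (676 + 9))/3)*658941 = (516514 + √(21 + 685)/3)*658941 = (516514 + √706/3)*658941 = 340352251674 + 219647*√706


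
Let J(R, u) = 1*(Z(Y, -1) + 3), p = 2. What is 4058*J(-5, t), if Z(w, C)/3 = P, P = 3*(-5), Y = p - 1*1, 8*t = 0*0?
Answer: -170436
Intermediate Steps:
t = 0 (t = (0*0)/8 = (⅛)*0 = 0)
Y = 1 (Y = 2 - 1*1 = 2 - 1 = 1)
P = -15
Z(w, C) = -45 (Z(w, C) = 3*(-15) = -45)
J(R, u) = -42 (J(R, u) = 1*(-45 + 3) = 1*(-42) = -42)
4058*J(-5, t) = 4058*(-42) = -170436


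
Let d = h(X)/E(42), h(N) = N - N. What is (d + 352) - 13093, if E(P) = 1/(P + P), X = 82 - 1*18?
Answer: -12741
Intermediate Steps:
X = 64 (X = 82 - 18 = 64)
h(N) = 0
E(P) = 1/(2*P)
d = 0 (d = 0/(((1/2)/42)) = 0/(((1/2)*(1/42))) = 0/(1/84) = 0*84 = 0)
(d + 352) - 13093 = (0 + 352) - 13093 = 352 - 13093 = -12741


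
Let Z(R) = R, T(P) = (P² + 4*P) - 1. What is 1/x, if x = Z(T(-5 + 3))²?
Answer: 1/25 ≈ 0.040000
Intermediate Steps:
T(P) = -1 + P² + 4*P
x = 25 (x = (-1 + (-5 + 3)² + 4*(-5 + 3))² = (-1 + (-2)² + 4*(-2))² = (-1 + 4 - 8)² = (-5)² = 25)
1/x = 1/25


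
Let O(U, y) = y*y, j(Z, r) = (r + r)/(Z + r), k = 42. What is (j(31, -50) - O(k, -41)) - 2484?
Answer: -79035/19 ≈ -4159.7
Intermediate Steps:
j(Z, r) = 2*r/(Z + r) (j(Z, r) = (2*r)/(Z + r) = 2*r/(Z + r))
O(U, y) = y**2
(j(31, -50) - O(k, -41)) - 2484 = (2*(-50)/(31 - 50) - 1*(-41)**2) - 2484 = (2*(-50)/(-19) - 1*1681) - 2484 = (2*(-50)*(-1/19) - 1681) - 2484 = (100/19 - 1681) - 2484 = -31839/19 - 2484 = -79035/19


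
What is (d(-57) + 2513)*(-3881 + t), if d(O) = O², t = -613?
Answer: -25894428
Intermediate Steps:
(d(-57) + 2513)*(-3881 + t) = ((-57)² + 2513)*(-3881 - 613) = (3249 + 2513)*(-4494) = 5762*(-4494) = -25894428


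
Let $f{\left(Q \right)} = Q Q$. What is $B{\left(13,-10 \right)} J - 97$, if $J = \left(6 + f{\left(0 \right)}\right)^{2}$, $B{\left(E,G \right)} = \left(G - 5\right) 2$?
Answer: $-1177$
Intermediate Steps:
$B{\left(E,G \right)} = -10 + 2 G$ ($B{\left(E,G \right)} = \left(-5 + G\right) 2 = -10 + 2 G$)
$f{\left(Q \right)} = Q^{2}$
$J = 36$ ($J = \left(6 + 0^{2}\right)^{2} = \left(6 + 0\right)^{2} = 6^{2} = 36$)
$B{\left(13,-10 \right)} J - 97 = \left(-10 + 2 \left(-10\right)\right) 36 - 97 = \left(-10 - 20\right) 36 - 97 = \left(-30\right) 36 - 97 = -1080 - 97 = -1177$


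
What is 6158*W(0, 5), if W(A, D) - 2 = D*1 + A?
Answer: 43106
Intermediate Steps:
W(A, D) = 2 + A + D (W(A, D) = 2 + (D*1 + A) = 2 + (D + A) = 2 + (A + D) = 2 + A + D)
6158*W(0, 5) = 6158*(2 + 0 + 5) = 6158*7 = 43106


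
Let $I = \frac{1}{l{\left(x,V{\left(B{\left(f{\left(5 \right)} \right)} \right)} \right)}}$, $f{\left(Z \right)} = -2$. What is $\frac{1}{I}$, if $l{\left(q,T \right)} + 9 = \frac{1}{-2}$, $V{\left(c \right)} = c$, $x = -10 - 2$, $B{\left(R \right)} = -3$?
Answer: $- \frac{19}{2} \approx -9.5$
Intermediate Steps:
$x = -12$ ($x = -10 - 2 = -12$)
$l{\left(q,T \right)} = - \frac{19}{2}$ ($l{\left(q,T \right)} = -9 + \frac{1}{-2} = -9 - \frac{1}{2} = - \frac{19}{2}$)
$I = - \frac{2}{19}$ ($I = \frac{1}{- \frac{19}{2}} = - \frac{2}{19} \approx -0.10526$)
$\frac{1}{I} = \frac{1}{- \frac{2}{19}} = - \frac{19}{2}$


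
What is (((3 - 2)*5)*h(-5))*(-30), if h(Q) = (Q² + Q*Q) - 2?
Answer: -7200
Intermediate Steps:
h(Q) = -2 + 2*Q² (h(Q) = (Q² + Q²) - 2 = 2*Q² - 2 = -2 + 2*Q²)
(((3 - 2)*5)*h(-5))*(-30) = (((3 - 2)*5)*(-2 + 2*(-5)²))*(-30) = ((1*5)*(-2 + 2*25))*(-30) = (5*(-2 + 50))*(-30) = (5*48)*(-30) = 240*(-30) = -7200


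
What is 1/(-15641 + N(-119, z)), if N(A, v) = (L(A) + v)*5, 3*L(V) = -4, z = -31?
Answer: -3/47408 ≈ -6.3280e-5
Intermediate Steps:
L(V) = -4/3 (L(V) = (1/3)*(-4) = -4/3)
N(A, v) = -20/3 + 5*v (N(A, v) = (-4/3 + v)*5 = -20/3 + 5*v)
1/(-15641 + N(-119, z)) = 1/(-15641 + (-20/3 + 5*(-31))) = 1/(-15641 + (-20/3 - 155)) = 1/(-15641 - 485/3) = 1/(-47408/3) = -3/47408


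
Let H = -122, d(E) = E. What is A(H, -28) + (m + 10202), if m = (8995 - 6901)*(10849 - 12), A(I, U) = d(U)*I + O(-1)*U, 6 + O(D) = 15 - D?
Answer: 22706016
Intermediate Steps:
O(D) = 9 - D (O(D) = -6 + (15 - D) = 9 - D)
A(I, U) = 10*U + I*U (A(I, U) = U*I + (9 - 1*(-1))*U = I*U + (9 + 1)*U = I*U + 10*U = 10*U + I*U)
m = 22692678 (m = 2094*10837 = 22692678)
A(H, -28) + (m + 10202) = -28*(10 - 122) + (22692678 + 10202) = -28*(-112) + 22702880 = 3136 + 22702880 = 22706016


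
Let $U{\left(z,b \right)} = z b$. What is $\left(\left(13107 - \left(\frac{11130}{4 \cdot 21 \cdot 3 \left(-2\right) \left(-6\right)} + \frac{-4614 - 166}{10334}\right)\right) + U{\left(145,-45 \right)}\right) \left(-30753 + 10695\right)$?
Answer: $- \frac{8181874802999}{62004} \approx -1.3196 \cdot 10^{8}$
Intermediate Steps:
$U{\left(z,b \right)} = b z$
$\left(\left(13107 - \left(\frac{11130}{4 \cdot 21 \cdot 3 \left(-2\right) \left(-6\right)} + \frac{-4614 - 166}{10334}\right)\right) + U{\left(145,-45 \right)}\right) \left(-30753 + 10695\right) = \left(\left(13107 - \left(\frac{11130}{4 \cdot 21 \cdot 3 \left(-2\right) \left(-6\right)} + \frac{-4614 - 166}{10334}\right)\right) - 6525\right) \left(-30753 + 10695\right) = \left(\left(13107 - \left(\frac{11130}{84 \left(\left(-6\right) \left(-6\right)\right)} - \frac{2390}{5167}\right)\right) - 6525\right) \left(-20058\right) = \left(\left(13107 - \left(\frac{11130}{84 \cdot 36} - \frac{2390}{5167}\right)\right) - 6525\right) \left(-20058\right) = \left(\left(13107 - \left(\frac{11130}{3024} - \frac{2390}{5167}\right)\right) - 6525\right) \left(-20058\right) = \left(\left(13107 - \left(11130 \cdot \frac{1}{3024} - \frac{2390}{5167}\right)\right) - 6525\right) \left(-20058\right) = \left(\left(13107 - \left(\frac{265}{72} - \frac{2390}{5167}\right)\right) - 6525\right) \left(-20058\right) = \left(\left(13107 - \frac{1197175}{372024}\right) - 6525\right) \left(-20058\right) = \left(\frac{4874921393}{372024} - 6525\right) \left(-20058\right) = \frac{2447464793}{372024} \left(-20058\right) = - \frac{8181874802999}{62004}$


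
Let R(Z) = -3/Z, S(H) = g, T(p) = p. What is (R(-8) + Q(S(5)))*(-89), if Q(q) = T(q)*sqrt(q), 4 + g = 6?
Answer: -267/8 - 178*sqrt(2) ≈ -285.10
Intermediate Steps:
g = 2 (g = -4 + 6 = 2)
S(H) = 2
Q(q) = q**(3/2) (Q(q) = q*sqrt(q) = q**(3/2))
(R(-8) + Q(S(5)))*(-89) = (-3/(-8) + 2**(3/2))*(-89) = (-3*(-1/8) + 2*sqrt(2))*(-89) = (3/8 + 2*sqrt(2))*(-89) = -267/8 - 178*sqrt(2)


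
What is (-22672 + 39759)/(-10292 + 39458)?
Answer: 17087/29166 ≈ 0.58585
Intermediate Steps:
(-22672 + 39759)/(-10292 + 39458) = 17087/29166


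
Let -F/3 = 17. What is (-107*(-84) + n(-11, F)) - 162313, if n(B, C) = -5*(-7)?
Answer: -153290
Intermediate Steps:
F = -51 (F = -3*17 = -51)
n(B, C) = 35
(-107*(-84) + n(-11, F)) - 162313 = (-107*(-84) + 35) - 162313 = (8988 + 35) - 162313 = 9023 - 162313 = -153290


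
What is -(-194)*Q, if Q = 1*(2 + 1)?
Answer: 582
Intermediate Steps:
Q = 3 (Q = 1*3 = 3)
-(-194)*Q = -(-194)*3 = -1*(-582) = 582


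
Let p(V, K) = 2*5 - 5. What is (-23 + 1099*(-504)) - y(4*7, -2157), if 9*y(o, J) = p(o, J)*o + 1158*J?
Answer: -2487605/9 ≈ -2.7640e+5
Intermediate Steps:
p(V, K) = 5 (p(V, K) = 10 - 5 = 5)
y(o, J) = 5*o/9 + 386*J/3 (y(o, J) = (5*o + 1158*J)/9 = 5*o/9 + 386*J/3)
(-23 + 1099*(-504)) - y(4*7, -2157) = (-23 + 1099*(-504)) - (5*(4*7)/9 + (386/3)*(-2157)) = (-23 - 553896) - ((5/9)*28 - 277534) = -553919 - (140/9 - 277534) = -553919 - 1*(-2497666/9) = -553919 + 2497666/9 = -2487605/9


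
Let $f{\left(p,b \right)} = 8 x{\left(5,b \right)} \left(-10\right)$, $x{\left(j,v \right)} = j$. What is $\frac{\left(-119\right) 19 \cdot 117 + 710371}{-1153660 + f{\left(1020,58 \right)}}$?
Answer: $- \frac{222917}{577030} \approx -0.38632$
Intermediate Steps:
$f{\left(p,b \right)} = -400$ ($f{\left(p,b \right)} = 8 \cdot 5 \left(-10\right) = 40 \left(-10\right) = -400$)
$\frac{\left(-119\right) 19 \cdot 117 + 710371}{-1153660 + f{\left(1020,58 \right)}} = \frac{\left(-119\right) 19 \cdot 117 + 710371}{-1153660 - 400} = \frac{\left(-2261\right) 117 + 710371}{-1154060} = \left(-264537 + 710371\right) \left(- \frac{1}{1154060}\right) = 445834 \left(- \frac{1}{1154060}\right) = - \frac{222917}{577030}$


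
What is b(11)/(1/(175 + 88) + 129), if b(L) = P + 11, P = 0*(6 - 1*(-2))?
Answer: 2893/33928 ≈ 0.085269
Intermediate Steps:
P = 0 (P = 0*(6 + 2) = 0*8 = 0)
b(L) = 11 (b(L) = 0 + 11 = 11)
b(11)/(1/(175 + 88) + 129) = 11/(1/(175 + 88) + 129) = 11/(1/263 + 129) = 11/(33928/263) = 11*(263/33928) = 2893/33928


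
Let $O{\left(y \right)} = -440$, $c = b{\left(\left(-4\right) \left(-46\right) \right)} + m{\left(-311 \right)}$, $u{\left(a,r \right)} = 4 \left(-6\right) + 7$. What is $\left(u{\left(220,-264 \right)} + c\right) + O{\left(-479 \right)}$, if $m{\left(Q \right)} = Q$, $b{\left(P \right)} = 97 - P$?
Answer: $-855$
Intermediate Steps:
$u{\left(a,r \right)} = -17$ ($u{\left(a,r \right)} = -24 + 7 = -17$)
$c = -398$ ($c = \left(97 - \left(-4\right) \left(-46\right)\right) - 311 = \left(97 - 184\right) - 311 = -87 - 311 = -398$)
$\left(u{\left(220,-264 \right)} + c\right) + O{\left(-479 \right)} = \left(-17 - 398\right) - 440 = -415 - 440 = -855$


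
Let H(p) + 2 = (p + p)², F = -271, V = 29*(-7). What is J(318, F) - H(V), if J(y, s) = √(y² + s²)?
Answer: -164834 + √174565 ≈ -1.6442e+5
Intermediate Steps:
V = -203
H(p) = -2 + 4*p² (H(p) = -2 + (p + p)² = -2 + (2*p)² = -2 + 4*p²)
J(y, s) = √(s² + y²)
J(318, F) - H(V) = √((-271)² + 318²) - (-2 + 4*(-203)²) = √(73441 + 101124) - (-2 + 4*41209) = √174565 - (-2 + 164836) = √174565 - 1*164834 = √174565 - 164834 = -164834 + √174565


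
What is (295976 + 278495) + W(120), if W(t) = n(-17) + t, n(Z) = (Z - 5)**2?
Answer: 575075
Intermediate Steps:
n(Z) = (-5 + Z)**2
W(t) = 484 + t (W(t) = (-5 - 17)**2 + t = (-22)**2 + t = 484 + t)
(295976 + 278495) + W(120) = (295976 + 278495) + (484 + 120) = 574471 + 604 = 575075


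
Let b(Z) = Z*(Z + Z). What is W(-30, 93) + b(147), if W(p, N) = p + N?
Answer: 43281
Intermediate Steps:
W(p, N) = N + p
b(Z) = 2*Z² (b(Z) = Z*(2*Z) = 2*Z²)
W(-30, 93) + b(147) = (93 - 30) + 2*147² = 63 + 2*21609 = 63 + 43218 = 43281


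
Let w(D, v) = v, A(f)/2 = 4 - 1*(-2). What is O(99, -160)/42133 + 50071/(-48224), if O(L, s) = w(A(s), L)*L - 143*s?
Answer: -533632899/2031821792 ≈ -0.26264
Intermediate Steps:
A(f) = 12 (A(f) = 2*(4 - 1*(-2)) = 2*(4 + 2) = 2*6 = 12)
O(L, s) = L² - 143*s (O(L, s) = L*L - 143*s = L² - 143*s)
O(99, -160)/42133 + 50071/(-48224) = (99² - 143*(-160))/42133 + 50071/(-48224) = (9801 + 22880)*(1/42133) + 50071*(-1/48224) = 32681*(1/42133) - 50071/48224 = 32681/42133 - 50071/48224 = -533632899/2031821792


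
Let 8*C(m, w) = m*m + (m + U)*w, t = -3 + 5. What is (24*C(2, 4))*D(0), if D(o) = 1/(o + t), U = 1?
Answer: 24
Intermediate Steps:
t = 2
D(o) = 1/(2 + o) (D(o) = 1/(o + 2) = 1/(2 + o))
C(m, w) = m²/8 + w*(1 + m)/8 (C(m, w) = (m*m + (m + 1)*w)/8 = (m² + (1 + m)*w)/8 = (m² + w*(1 + m))/8 = m²/8 + w*(1 + m)/8)
(24*C(2, 4))*D(0) = (24*((⅛)*4 + (⅛)*2² + (⅛)*2*4))/(2 + 0) = (24*(½ + (⅛)*4 + 1))/2 = (24*(½ + ½ + 1))*(½) = (24*2)*(½) = 48*(½) = 24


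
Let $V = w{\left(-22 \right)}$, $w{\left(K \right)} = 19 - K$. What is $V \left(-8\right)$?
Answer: $-328$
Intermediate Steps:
$V = 41$ ($V = 19 - -22 = 19 + 22 = 41$)
$V \left(-8\right) = 41 \left(-8\right) = -328$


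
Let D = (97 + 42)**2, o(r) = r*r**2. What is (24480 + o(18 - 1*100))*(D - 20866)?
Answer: 814041960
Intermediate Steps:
o(r) = r**3
D = 19321 (D = 139**2 = 19321)
(24480 + o(18 - 1*100))*(D - 20866) = (24480 + (18 - 1*100)**3)*(19321 - 20866) = (24480 + (18 - 100)**3)*(-1545) = (24480 + (-82)**3)*(-1545) = (24480 - 551368)*(-1545) = -526888*(-1545) = 814041960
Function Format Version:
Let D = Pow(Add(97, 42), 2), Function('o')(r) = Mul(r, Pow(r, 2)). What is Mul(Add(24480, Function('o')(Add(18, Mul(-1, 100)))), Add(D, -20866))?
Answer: 814041960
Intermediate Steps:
Function('o')(r) = Pow(r, 3)
D = 19321 (D = Pow(139, 2) = 19321)
Mul(Add(24480, Function('o')(Add(18, Mul(-1, 100)))), Add(D, -20866)) = Mul(Add(24480, Pow(Add(18, Mul(-1, 100)), 3)), Add(19321, -20866)) = Mul(Add(24480, Pow(Add(18, -100), 3)), -1545) = Mul(Add(24480, Pow(-82, 3)), -1545) = Mul(Add(24480, -551368), -1545) = Mul(-526888, -1545) = 814041960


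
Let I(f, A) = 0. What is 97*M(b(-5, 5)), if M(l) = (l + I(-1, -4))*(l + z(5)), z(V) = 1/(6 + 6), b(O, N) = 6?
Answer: 7081/2 ≈ 3540.5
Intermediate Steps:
z(V) = 1/12
M(l) = l*(1/12 + l) (M(l) = (l + 0)*(l + 1/12) = l*(1/12 + l))
97*M(b(-5, 5)) = 97*(6*(1/12 + 6)) = 97*(6*(73/12)) = 97*(73/2) = 7081/2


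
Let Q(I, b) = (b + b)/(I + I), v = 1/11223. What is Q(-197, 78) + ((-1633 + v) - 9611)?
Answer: -24860583361/2210931 ≈ -11244.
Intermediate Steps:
v = 1/11223 ≈ 8.9103e-5
Q(I, b) = b/I (Q(I, b) = (2*b)/((2*I)) = (2*b)*(1/(2*I)) = b/I)
Q(-197, 78) + ((-1633 + v) - 9611) = 78/(-197) + ((-1633 + 1/11223) - 9611) = 78*(-1/197) + (-18327158/11223 - 9611) = -78/197 - 126191411/11223 = -24860583361/2210931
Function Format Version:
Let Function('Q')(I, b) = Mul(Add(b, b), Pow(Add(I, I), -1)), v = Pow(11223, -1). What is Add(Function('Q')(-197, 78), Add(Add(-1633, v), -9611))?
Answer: Rational(-24860583361, 2210931) ≈ -11244.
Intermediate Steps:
v = Rational(1, 11223) ≈ 8.9103e-5
Function('Q')(I, b) = Mul(b, Pow(I, -1)) (Function('Q')(I, b) = Mul(Mul(2, b), Pow(Mul(2, I), -1)) = Mul(Mul(2, b), Mul(Rational(1, 2), Pow(I, -1))) = Mul(b, Pow(I, -1)))
Add(Function('Q')(-197, 78), Add(Add(-1633, v), -9611)) = Add(Mul(78, Pow(-197, -1)), Add(Add(-1633, Rational(1, 11223)), -9611)) = Add(Mul(78, Rational(-1, 197)), Add(Rational(-18327158, 11223), -9611)) = Add(Rational(-78, 197), Rational(-126191411, 11223)) = Rational(-24860583361, 2210931)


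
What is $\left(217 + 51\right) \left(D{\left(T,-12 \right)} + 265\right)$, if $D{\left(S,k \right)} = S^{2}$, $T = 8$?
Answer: $88172$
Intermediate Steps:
$\left(217 + 51\right) \left(D{\left(T,-12 \right)} + 265\right) = \left(217 + 51\right) \left(8^{2} + 265\right) = 268 \left(64 + 265\right) = 268 \cdot 329 = 88172$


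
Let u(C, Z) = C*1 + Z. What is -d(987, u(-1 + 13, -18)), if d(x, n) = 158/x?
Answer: -158/987 ≈ -0.16008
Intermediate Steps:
u(C, Z) = C + Z
-d(987, u(-1 + 13, -18)) = -158/987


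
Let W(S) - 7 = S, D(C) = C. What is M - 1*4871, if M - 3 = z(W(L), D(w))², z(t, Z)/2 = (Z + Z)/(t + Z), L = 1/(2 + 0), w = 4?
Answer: -2574148/529 ≈ -4866.1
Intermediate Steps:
L = ½ (L = 1/2 = ½ ≈ 0.50000)
W(S) = 7 + S
z(t, Z) = 4*Z/(Z + t) (z(t, Z) = 2*((Z + Z)/(t + Z)) = 2*((2*Z)/(Z + t)) = 2*(2*Z/(Z + t)) = 4*Z/(Z + t))
M = 2611/529 (M = 3 + (4*4/(4 + (7 + ½)))² = 3 + (4*4/(4 + 15/2))² = 3 + (4*4/(23/2))² = 3 + (4*4*(2/23))² = 3 + (32/23)² = 3 + 1024/529 = 2611/529 ≈ 4.9357)
M - 1*4871 = 2611/529 - 1*4871 = 2611/529 - 4871 = -2574148/529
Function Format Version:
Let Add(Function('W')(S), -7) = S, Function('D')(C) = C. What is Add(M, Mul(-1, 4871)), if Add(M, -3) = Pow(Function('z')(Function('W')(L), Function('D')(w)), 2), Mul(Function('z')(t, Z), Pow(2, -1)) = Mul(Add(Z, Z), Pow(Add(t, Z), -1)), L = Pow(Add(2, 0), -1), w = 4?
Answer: Rational(-2574148, 529) ≈ -4866.1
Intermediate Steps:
L = Rational(1, 2) (L = Pow(2, -1) = Rational(1, 2) ≈ 0.50000)
Function('W')(S) = Add(7, S)
Function('z')(t, Z) = Mul(4, Z, Pow(Add(Z, t), -1)) (Function('z')(t, Z) = Mul(2, Mul(Add(Z, Z), Pow(Add(t, Z), -1))) = Mul(2, Mul(Mul(2, Z), Pow(Add(Z, t), -1))) = Mul(2, Mul(2, Z, Pow(Add(Z, t), -1))) = Mul(4, Z, Pow(Add(Z, t), -1)))
M = Rational(2611, 529) (M = Add(3, Pow(Mul(4, 4, Pow(Add(4, Add(7, Rational(1, 2))), -1)), 2)) = Add(3, Pow(Mul(4, 4, Pow(Add(4, Rational(15, 2)), -1)), 2)) = Add(3, Pow(Mul(4, 4, Pow(Rational(23, 2), -1)), 2)) = Add(3, Pow(Mul(4, 4, Rational(2, 23)), 2)) = Add(3, Pow(Rational(32, 23), 2)) = Add(3, Rational(1024, 529)) = Rational(2611, 529) ≈ 4.9357)
Add(M, Mul(-1, 4871)) = Add(Rational(2611, 529), Mul(-1, 4871)) = Add(Rational(2611, 529), -4871) = Rational(-2574148, 529)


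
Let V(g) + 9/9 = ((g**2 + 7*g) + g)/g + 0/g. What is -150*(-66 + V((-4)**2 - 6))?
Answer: 7350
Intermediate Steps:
V(g) = -1 + (g**2 + 8*g)/g (V(g) = -1 + (((g**2 + 7*g) + g)/g + 0/g) = -1 + ((g**2 + 8*g)/g + 0) = -1 + (g**2 + 8*g)/g)
-150*(-66 + V((-4)**2 - 6)) = -150*(-66 + (7 + ((-4)**2 - 6))) = -150*(-66 + (7 + (16 - 6))) = -150*(-66 + (7 + 10)) = -150*(-66 + 17) = -150*(-49) = 7350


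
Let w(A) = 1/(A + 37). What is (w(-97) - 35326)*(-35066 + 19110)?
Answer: 8454928829/15 ≈ 5.6366e+8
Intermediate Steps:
w(A) = 1/(37 + A)
(w(-97) - 35326)*(-35066 + 19110) = (1/(37 - 97) - 35326)*(-35066 + 19110) = (1/(-60) - 35326)*(-15956) = (-1/60 - 35326)*(-15956) = -2119561/60*(-15956) = 8454928829/15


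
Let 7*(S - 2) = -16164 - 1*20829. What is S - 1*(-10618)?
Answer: 37347/7 ≈ 5335.3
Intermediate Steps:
S = -36979/7 (S = 2 + (-16164 - 1*20829)/7 = 2 + (-16164 - 20829)/7 = 2 + (⅐)*(-36993) = 2 - 36993/7 = -36979/7 ≈ -5282.7)
S - 1*(-10618) = -36979/7 - 1*(-10618) = -36979/7 + 10618 = 37347/7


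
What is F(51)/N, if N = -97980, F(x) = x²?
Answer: -867/32660 ≈ -0.026546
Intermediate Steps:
F(51)/N = 51²/(-97980) = 2601*(-1/97980) = -867/32660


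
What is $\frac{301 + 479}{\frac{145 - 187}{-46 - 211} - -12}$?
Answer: $\frac{33410}{521} \approx 64.127$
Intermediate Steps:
$\frac{301 + 479}{\frac{145 - 187}{-46 - 211} - -12} = \frac{780}{- \frac{42}{-257} + \left(-160 + 172\right)} = \frac{780}{\left(-42\right) \left(- \frac{1}{257}\right) + 12} = \frac{780}{\frac{42}{257} + 12} = \frac{780}{\frac{3126}{257}} = 780 \cdot \frac{257}{3126} = \frac{33410}{521}$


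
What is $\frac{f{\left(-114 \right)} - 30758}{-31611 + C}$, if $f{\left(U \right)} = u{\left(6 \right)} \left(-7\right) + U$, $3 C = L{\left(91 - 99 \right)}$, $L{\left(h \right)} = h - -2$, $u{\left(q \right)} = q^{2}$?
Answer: $\frac{31124}{31613} \approx 0.98453$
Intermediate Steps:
$L{\left(h \right)} = 2 + h$ ($L{\left(h \right)} = h + 2 = 2 + h$)
$C = -2$ ($C = \frac{2 + \left(91 - 99\right)}{3} = \frac{2 - 8}{3} = \frac{1}{3} \left(-6\right) = -2$)
$f{\left(U \right)} = -252 + U$ ($f{\left(U \right)} = 6^{2} \left(-7\right) + U = 36 \left(-7\right) + U = -252 + U$)
$\frac{f{\left(-114 \right)} - 30758}{-31611 + C} = \frac{\left(-252 - 114\right) - 30758}{-31611 - 2} = \frac{-366 - 30758}{-31613} = \left(-31124\right) \left(- \frac{1}{31613}\right) = \frac{31124}{31613}$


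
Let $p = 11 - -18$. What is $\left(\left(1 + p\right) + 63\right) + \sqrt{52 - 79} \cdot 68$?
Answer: $93 + 204 i \sqrt{3} \approx 93.0 + 353.34 i$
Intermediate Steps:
$p = 29$ ($p = 11 + 18 = 29$)
$\left(\left(1 + p\right) + 63\right) + \sqrt{52 - 79} \cdot 68 = \left(\left(1 + 29\right) + 63\right) + \sqrt{52 - 79} \cdot 68 = \left(30 + 63\right) + \sqrt{-27} \cdot 68 = 93 + 3 i \sqrt{3} \cdot 68 = 93 + 204 i \sqrt{3}$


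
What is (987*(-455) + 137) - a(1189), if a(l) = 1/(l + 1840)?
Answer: -1359863493/3029 ≈ -4.4895e+5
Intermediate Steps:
a(l) = 1/(1840 + l)
(987*(-455) + 137) - a(1189) = (987*(-455) + 137) - 1/(1840 + 1189) = (-449085 + 137) - 1/3029 = -448948 - 1*1/3029 = -448948 - 1/3029 = -1359863493/3029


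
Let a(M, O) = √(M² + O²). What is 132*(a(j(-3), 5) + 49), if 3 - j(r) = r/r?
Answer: 6468 + 132*√29 ≈ 7178.8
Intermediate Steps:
j(r) = 2 (j(r) = 3 - r/r = 3 - 1*1 = 3 - 1 = 2)
132*(a(j(-3), 5) + 49) = 132*(√(2² + 5²) + 49) = 132*(√(4 + 25) + 49) = 132*(√29 + 49) = 132*(49 + √29) = 6468 + 132*√29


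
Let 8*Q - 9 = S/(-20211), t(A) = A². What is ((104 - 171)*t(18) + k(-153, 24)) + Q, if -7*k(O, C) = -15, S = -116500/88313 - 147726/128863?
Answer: -39937888036823017217/1840054408504872 ≈ -21705.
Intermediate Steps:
S = -28058665738/11380278119 (S = -116500*1/88313 - 147726*1/128863 = -116500/88313 - 147726/128863 = -28058665738/11380278119 ≈ -2.4656)
k(O, C) = 15/7 (k(O, C) = -⅐*(-15) = 15/7)
Q = 2070089268233719/1840054408504872 (Q = 9/8 + (-28058665738/11380278119/(-20211))/8 = 9/8 + (-28058665738/11380278119*(-1/20211))/8 = 9/8 + (⅛)*(28058665738/230006801063109) = 9/8 + 14029332869/920027204252436 = 2070089268233719/1840054408504872 ≈ 1.1250)
((104 - 171)*t(18) + k(-153, 24)) + Q = ((104 - 171)*18² + 15/7) + 2070089268233719/1840054408504872 = (-67*324 + 15/7) + 2070089268233719/1840054408504872 = (-21708 + 15/7) + 2070089268233719/1840054408504872 = -151941/7 + 2070089268233719/1840054408504872 = -39937888036823017217/1840054408504872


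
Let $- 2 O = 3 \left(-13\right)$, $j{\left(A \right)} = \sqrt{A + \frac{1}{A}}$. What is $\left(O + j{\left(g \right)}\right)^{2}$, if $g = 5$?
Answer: $\frac{7709}{20} + \frac{39 \sqrt{130}}{5} \approx 474.38$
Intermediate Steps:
$O = \frac{39}{2}$ ($O = - \frac{3 \left(-13\right)}{2} = \left(- \frac{1}{2}\right) \left(-39\right) = \frac{39}{2} \approx 19.5$)
$\left(O + j{\left(g \right)}\right)^{2} = \left(\frac{39}{2} + \sqrt{5 + \frac{1}{5}}\right)^{2} = \left(\frac{39}{2} + \sqrt{\frac{26}{5}}\right)^{2} = \left(\frac{39}{2} + \frac{\sqrt{130}}{5}\right)^{2}$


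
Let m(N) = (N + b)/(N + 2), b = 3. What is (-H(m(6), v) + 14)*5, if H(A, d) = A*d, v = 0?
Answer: 70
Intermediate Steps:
m(N) = (3 + N)/(2 + N) (m(N) = (N + 3)/(N + 2) = (3 + N)/(2 + N))
(-H(m(6), v) + 14)*5 = (-(3 + 6)/(2 + 6)*0 + 14)*5 = (-9/8*0 + 14)*5 = (-(⅛)*9*0 + 14)*5 = (-9*0/8 + 14)*5 = (-1*0 + 14)*5 = (0 + 14)*5 = 14*5 = 70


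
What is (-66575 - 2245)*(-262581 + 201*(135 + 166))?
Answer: 13907145600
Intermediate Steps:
(-66575 - 2245)*(-262581 + 201*(135 + 166)) = -68820*(-262581 + 201*301) = -68820*(-262581 + 60501) = -68820*(-202080) = 13907145600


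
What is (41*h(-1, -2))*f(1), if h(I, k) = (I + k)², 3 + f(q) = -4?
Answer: -2583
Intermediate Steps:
f(q) = -7 (f(q) = -3 - 4 = -7)
(41*h(-1, -2))*f(1) = (41*(-1 - 2)²)*(-7) = (41*(-3)²)*(-7) = (41*9)*(-7) = 369*(-7) = -2583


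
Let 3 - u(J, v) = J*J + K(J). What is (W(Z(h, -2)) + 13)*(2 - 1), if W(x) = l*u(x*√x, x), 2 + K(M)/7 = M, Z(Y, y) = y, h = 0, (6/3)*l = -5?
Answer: -99/2 - 35*I*√2 ≈ -49.5 - 49.497*I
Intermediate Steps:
l = -5/2 (l = (½)*(-5) = -5/2 ≈ -2.5000)
K(M) = -14 + 7*M
u(J, v) = 17 - J² - 7*J (u(J, v) = 3 - (J*J + (-14 + 7*J)) = 3 - (J² + (-14 + 7*J)) = 3 - (-14 + J² + 7*J) = 3 + (14 - J² - 7*J) = 17 - J² - 7*J)
W(x) = -85/2 + 5*x³/2 + 35*x^(3/2)/2 (W(x) = -5*(17 - (x*√x)² - 7*x*√x)/2 = -5*(17 - (x^(3/2))² - 7*x^(3/2))/2 = -5*(17 - x³ - 7*x^(3/2))/2 = -85/2 + 5*x³/2 + 35*x^(3/2)/2)
(W(Z(h, -2)) + 13)*(2 - 1) = ((-85/2 + (5/2)*(-2)³ + 35*(-2)^(3/2)/2) + 13)*(2 - 1) = ((-85/2 + (5/2)*(-8) + 35*(-2*I*√2)/2) + 13)*1 = ((-85/2 - 20 - 35*I*√2) + 13)*1 = ((-125/2 - 35*I*√2) + 13)*1 = (-99/2 - 35*I*√2)*1 = -99/2 - 35*I*√2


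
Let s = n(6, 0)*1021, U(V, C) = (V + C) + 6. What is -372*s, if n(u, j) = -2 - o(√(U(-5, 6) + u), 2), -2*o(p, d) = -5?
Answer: 1709154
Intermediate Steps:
U(V, C) = 6 + C + V (U(V, C) = (C + V) + 6 = 6 + C + V)
o(p, d) = 5/2 (o(p, d) = -½*(-5) = 5/2)
n(u, j) = -9/2 (n(u, j) = -2 - 1*5/2 = -2 - 5/2 = -9/2)
s = -9189/2 (s = -9/2*1021 = -9189/2 ≈ -4594.5)
-372*s = -372*(-9189/2) = 1709154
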